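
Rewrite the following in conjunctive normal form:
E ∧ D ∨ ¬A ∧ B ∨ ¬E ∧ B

(E ∨ B) ∧ (D ∨ ¬A ∨ ¬E) ∧ (D ∨ B)

E ∧ D ∨ ¬A ∧ B ∨ ¬E ∧ B
= (E ∨ ¬A ∨ ¬E) ∧ (E ∨ ¬A ∨ B) ∧ (E ∨ B ∨ ¬E) ∧ (E ∨ B ∨ B) ∧ (D ∨ ¬A ∨ ¬E) ∧ (D ∨ ¬A ∨ B) ∧ (D ∨ B ∨ ¬E) ∧ (D ∨ B ∨ B)   [distribute ∨ over ∧]
= (E ∨ B) ∧ (D ∨ ¬A ∨ ¬E) ∧ (D ∨ B)   [simplify]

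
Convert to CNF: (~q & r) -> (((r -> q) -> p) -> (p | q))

q | ~r | p

(~q & r) -> (((r -> q) -> p) -> (p | q))
≡ ~(~q & r) | (((r -> q) -> p) -> (p | q))   (eliminate ->)
≡ ~(~q & r) | ~((r -> q) -> p) | p | q   (eliminate ->)
≡ ~(~q & r) | ~(~(r -> q) | p) | p | q   (eliminate ->)
≡ ~(~q & r) | ~(~(~r | q) | p) | p | q   (eliminate ->)
≡ ~~q | ~r | ~(~(~r | q) | p) | p | q   (De Morgan)
≡ q | ~r | ~(~(~r | q) | p) | p | q   (double negation)
≡ q | ~r | (~~(~r | q) & ~p) | p | q   (De Morgan)
≡ q | ~r | ((~r | q) & ~p) | p | q   (double negation)
≡ (q | ~r | ~r | q | p | q) & (q | ~r | ~p | p | q)   (distribute | over &)
≡ q | ~r | p   (simplify)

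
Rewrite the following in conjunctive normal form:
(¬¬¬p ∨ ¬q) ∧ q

(¬p ∨ ¬q) ∧ q

(¬¬¬p ∨ ¬q) ∧ q
≡ (¬p ∨ ¬q) ∧ q   [double negation]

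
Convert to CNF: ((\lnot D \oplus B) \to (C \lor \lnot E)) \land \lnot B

(D \lor B \lor C \lor \lnot E) \land \lnot B

((\lnot D \oplus B) \to (C \lor \lnot E)) \land \lnot B
⇔ (\lnot (\lnot D \oplus B) \lor C \lor \lnot E) \land \lnot B   — eliminate \to
⇔ (\lnot ((\lnot D \lor B) \land \lnot (\lnot D \land B)) \lor C \lor \lnot E) \land \lnot B   — expand \oplus
⇔ (\lnot (\lnot D \lor B) \lor \lnot \lnot (\lnot D \land B) \lor C \lor \lnot E) \land \lnot B   — De Morgan
⇔ ((\lnot \lnot D \land \lnot B) \lor \lnot \lnot (\lnot D \land B) \lor C \lor \lnot E) \land \lnot B   — De Morgan
⇔ ((D \land \lnot B) \lor \lnot \lnot (\lnot D \land B) \lor C \lor \lnot E) \land \lnot B   — double negation
⇔ ((D \land \lnot B) \lor (\lnot D \land B) \lor C \lor \lnot E) \land \lnot B   — double negation
⇔ (D \lor \lnot D \lor C \lor \lnot E) \land (D \lor B \lor C \lor \lnot E) \land (\lnot B \lor \lnot D \lor C \lor \lnot E) \land (\lnot B \lor B \lor C \lor \lnot E) \land \lnot B   — distribute \lor over \land
⇔ (D \lor B \lor C \lor \lnot E) \land \lnot B   — simplify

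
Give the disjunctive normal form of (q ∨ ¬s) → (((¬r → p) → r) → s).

(q ∨ ¬s) → (((¬r → p) → r) → s)
⇔ ¬(q ∨ ¬s) ∨ (((¬r → p) → r) → s)   [eliminate →]
⇔ ¬(q ∨ ¬s) ∨ ¬((¬r → p) → r) ∨ s   [eliminate →]
⇔ ¬(q ∨ ¬s) ∨ ¬(¬(¬r → p) ∨ r) ∨ s   [eliminate →]
⇔ ¬(q ∨ ¬s) ∨ ¬(¬(¬¬r ∨ p) ∨ r) ∨ s   [eliminate →]
⇔ (¬q ∧ ¬¬s) ∨ ¬(¬(¬¬r ∨ p) ∨ r) ∨ s   [De Morgan]
⇔ (¬q ∧ s) ∨ ¬(¬(¬¬r ∨ p) ∨ r) ∨ s   [double negation]
⇔ (¬q ∧ s) ∨ (¬¬(¬¬r ∨ p) ∧ ¬r) ∨ s   [De Morgan]
⇔ (¬q ∧ s) ∨ ((¬¬r ∨ p) ∧ ¬r) ∨ s   [double negation]
⇔ (¬q ∧ s) ∨ ((r ∨ p) ∧ ¬r) ∨ s   [double negation]
⇔ (¬q ∧ s) ∨ (r ∧ ¬r) ∨ (p ∧ ¬r) ∨ s   [distribute ∧ over ∨]
⇔ (p ∧ ¬r) ∨ s   [simplify]

(p ∧ ¬r) ∨ s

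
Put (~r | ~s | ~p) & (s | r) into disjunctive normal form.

(~r | ~s | ~p) & (s | r)
⇔ (~r & s) | (~r & r) | (~s & s) | (~s & r) | (~p & s) | (~p & r)
⇔ (~r & s) | (~s & r) | (~p & s) | (~p & r)

(~r & s) | (~s & r) | (~p & s) | (~p & r)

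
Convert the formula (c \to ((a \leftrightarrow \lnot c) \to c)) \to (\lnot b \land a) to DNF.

(c \to ((a \leftrightarrow \lnot c) \to c)) \to (\lnot b \land a)
≡ \lnot (c \to ((a \leftrightarrow \lnot c) \to c)) \lor (\lnot b \land a)   [eliminate \to]
≡ \lnot (\lnot c \lor ((a \leftrightarrow \lnot c) \to c)) \lor (\lnot b \land a)   [eliminate \to]
≡ \lnot (\lnot c \lor \lnot (a \leftrightarrow \lnot c) \lor c) \lor (\lnot b \land a)   [eliminate \to]
≡ \lnot (\lnot c \lor \lnot ((a \to \lnot c) \land (\lnot c \to a)) \lor c) \lor (\lnot b \land a)   [eliminate \leftrightarrow]
≡ \lnot (\lnot c \lor \lnot ((\lnot a \lor \lnot c) \land (\lnot c \to a)) \lor c) \lor (\lnot b \land a)   [eliminate \to]
≡ \lnot (\lnot c \lor \lnot ((\lnot a \lor \lnot c) \land (\lnot \lnot c \lor a)) \lor c) \lor (\lnot b \land a)   [eliminate \to]
≡ (\lnot \lnot c \land \lnot \lnot ((\lnot a \lor \lnot c) \land (\lnot \lnot c \lor a)) \land \lnot c) \lor (\lnot b \land a)   [De Morgan]
≡ (c \land \lnot \lnot ((\lnot a \lor \lnot c) \land (\lnot \lnot c \lor a)) \land \lnot c) \lor (\lnot b \land a)   [double negation]
≡ (c \land (\lnot a \lor \lnot c) \land (\lnot \lnot c \lor a) \land \lnot c) \lor (\lnot b \land a)   [double negation]
≡ (c \land (\lnot a \lor \lnot c) \land (c \lor a) \land \lnot c) \lor (\lnot b \land a)   [double negation]
≡ (c \land \lnot a \land c \land \lnot c) \lor (c \land \lnot a \land a \land \lnot c) \lor (c \land \lnot c \land c \land \lnot c) \lor (c \land \lnot c \land a \land \lnot c) \lor (\lnot b \land a)   [distribute \land over \lor]
≡ \lnot b \land a   [simplify]

\lnot b \land a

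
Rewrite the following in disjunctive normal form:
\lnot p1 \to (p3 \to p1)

\lnot p1 \to (p3 \to p1)
= \lnot \lnot p1 \lor (p3 \to p1)   [eliminate \to]
= \lnot \lnot p1 \lor \lnot p3 \lor p1   [eliminate \to]
= p1 \lor \lnot p3 \lor p1   [double negation]
= p1 \lor \lnot p3   [simplify]

p1 \lor \lnot p3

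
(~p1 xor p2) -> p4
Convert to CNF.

(~p1 xor p2) -> p4
≡ ~(~p1 xor p2) | p4   (eliminate ->)
≡ ~((~p1 | p2) & ~(~p1 & p2)) | p4   (expand xor)
≡ ~(~p1 | p2) | ~~(~p1 & p2) | p4   (De Morgan)
≡ (~~p1 & ~p2) | ~~(~p1 & p2) | p4   (De Morgan)
≡ (p1 & ~p2) | ~~(~p1 & p2) | p4   (double negation)
≡ (p1 & ~p2) | (~p1 & p2) | p4   (double negation)
≡ (p1 | ~p1 | p4) & (p1 | p2 | p4) & (~p2 | ~p1 | p4) & (~p2 | p2 | p4)   (distribute | over &)
≡ (p1 | p2 | p4) & (~p2 | ~p1 | p4)   (simplify)

(p1 | p2 | p4) & (~p2 | ~p1 | p4)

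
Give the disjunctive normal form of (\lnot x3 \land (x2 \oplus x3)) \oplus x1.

(\lnot x3 \land (x2 \oplus x3)) \oplus x1
= (\lnot x3 \land (x2 \oplus x3) \land \lnot x1) \lor (\lnot (\lnot x3 \land (x2 \oplus x3)) \land x1)   (expand \oplus)
= (\lnot x3 \land ((x2 \land \lnot x3) \lor (\lnot x2 \land x3)) \land \lnot x1) \lor (\lnot (\lnot x3 \land (x2 \oplus x3)) \land x1)   (expand \oplus)
= (\lnot x3 \land ((x2 \land \lnot x3) \lor (\lnot x2 \land x3)) \land \lnot x1) \lor (\lnot (\lnot x3 \land ((x2 \land \lnot x3) \lor (\lnot x2 \land x3))) \land x1)   (expand \oplus)
= (\lnot x3 \land ((x2 \land \lnot x3) \lor (\lnot x2 \land x3)) \land \lnot x1) \lor ((\lnot \lnot x3 \lor \lnot ((x2 \land \lnot x3) \lor (\lnot x2 \land x3))) \land x1)   (De Morgan)
= (\lnot x3 \land ((x2 \land \lnot x3) \lor (\lnot x2 \land x3)) \land \lnot x1) \lor ((x3 \lor \lnot ((x2 \land \lnot x3) \lor (\lnot x2 \land x3))) \land x1)   (double negation)
= (\lnot x3 \land ((x2 \land \lnot x3) \lor (\lnot x2 \land x3)) \land \lnot x1) \lor ((x3 \lor (\lnot (x2 \land \lnot x3) \land \lnot (\lnot x2 \land x3))) \land x1)   (De Morgan)
= (\lnot x3 \land ((x2 \land \lnot x3) \lor (\lnot x2 \land x3)) \land \lnot x1) \lor ((x3 \lor ((\lnot x2 \lor \lnot \lnot x3) \land \lnot (\lnot x2 \land x3))) \land x1)   (De Morgan)
= (\lnot x3 \land ((x2 \land \lnot x3) \lor (\lnot x2 \land x3)) \land \lnot x1) \lor ((x3 \lor ((\lnot x2 \lor x3) \land \lnot (\lnot x2 \land x3))) \land x1)   (double negation)
= (\lnot x3 \land ((x2 \land \lnot x3) \lor (\lnot x2 \land x3)) \land \lnot x1) \lor ((x3 \lor ((\lnot x2 \lor x3) \land (\lnot \lnot x2 \lor \lnot x3))) \land x1)   (De Morgan)
= (\lnot x3 \land ((x2 \land \lnot x3) \lor (\lnot x2 \land x3)) \land \lnot x1) \lor ((x3 \lor ((\lnot x2 \lor x3) \land (x2 \lor \lnot x3))) \land x1)   (double negation)
= (\lnot x3 \land x2 \land \lnot x3 \land \lnot x1) \lor (\lnot x3 \land \lnot x2 \land x3 \land \lnot x1) \lor (x3 \land x1) \lor (\lnot x2 \land x2 \land x1) \lor (\lnot x2 \land \lnot x3 \land x1) \lor (x3 \land x2 \land x1) \lor (x3 \land \lnot x3 \land x1)   (distribute \land over \lor)
= (\lnot x3 \land x2 \land \lnot x1) \lor (x3 \land x1) \lor (\lnot x2 \land \lnot x3 \land x1)   (simplify)

(\lnot x3 \land x2 \land \lnot x1) \lor (x3 \land x1) \lor (\lnot x2 \land \lnot x3 \land x1)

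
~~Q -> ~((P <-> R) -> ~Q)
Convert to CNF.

~~Q -> ~((P <-> R) -> ~Q)
= ~~~Q | ~((P <-> R) -> ~Q)
= ~~~Q | ~(~(P <-> R) | ~Q)
= ~~~Q | ~(~((P -> R) & (R -> P)) | ~Q)
= ~~~Q | ~(~((~P | R) & (R -> P)) | ~Q)
= ~~~Q | ~(~((~P | R) & (~R | P)) | ~Q)
= ~Q | ~(~((~P | R) & (~R | P)) | ~Q)
= ~Q | (~~((~P | R) & (~R | P)) & ~~Q)
= ~Q | ((~P | R) & (~R | P) & ~~Q)
= ~Q | ((~P | R) & (~R | P) & Q)
= (~Q | ~P | R) & (~Q | ~R | P) & (~Q | Q)
= (~Q | ~P | R) & (~Q | ~R | P)

(~Q | ~P | R) & (~Q | ~R | P)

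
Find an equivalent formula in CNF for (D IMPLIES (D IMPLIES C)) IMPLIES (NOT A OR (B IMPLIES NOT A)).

(D IMPLIES (D IMPLIES C)) IMPLIES (NOT A OR (B IMPLIES NOT A))
= NOT (D IMPLIES (D IMPLIES C)) OR NOT A OR (B IMPLIES NOT A)   [eliminate IMPLIES]
= NOT (NOT D OR (D IMPLIES C)) OR NOT A OR (B IMPLIES NOT A)   [eliminate IMPLIES]
= NOT (NOT D OR NOT D OR C) OR NOT A OR (B IMPLIES NOT A)   [eliminate IMPLIES]
= NOT (NOT D OR NOT D OR C) OR NOT A OR NOT B OR NOT A   [eliminate IMPLIES]
= (NOT NOT D AND NOT NOT D AND NOT C) OR NOT A OR NOT B OR NOT A   [De Morgan]
= (D AND NOT NOT D AND NOT C) OR NOT A OR NOT B OR NOT A   [double negation]
= (D AND D AND NOT C) OR NOT A OR NOT B OR NOT A   [double negation]
= (D OR NOT A OR NOT B OR NOT A) AND (D OR NOT A OR NOT B OR NOT A) AND (NOT C OR NOT A OR NOT B OR NOT A)   [distribute OR over AND]
= (D OR NOT A OR NOT B) AND (NOT C OR NOT A OR NOT B)   [simplify]

(D OR NOT A OR NOT B) AND (NOT C OR NOT A OR NOT B)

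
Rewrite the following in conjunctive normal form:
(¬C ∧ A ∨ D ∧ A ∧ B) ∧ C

(¬C ∨ D) ∧ (¬C ∨ B) ∧ A ∧ C

(¬C ∧ A ∨ D ∧ A ∧ B) ∧ C
= (¬C ∨ D) ∧ (¬C ∨ A) ∧ (¬C ∨ B) ∧ (A ∨ D) ∧ (A ∨ A) ∧ (A ∨ B) ∧ C   — distribute ∨ over ∧
= (¬C ∨ D) ∧ (¬C ∨ B) ∧ A ∧ C   — simplify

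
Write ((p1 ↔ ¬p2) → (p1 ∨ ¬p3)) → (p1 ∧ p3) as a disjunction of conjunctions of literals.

((p1 ↔ ¬p2) → (p1 ∨ ¬p3)) → (p1 ∧ p3)
⇔ ¬((p1 ↔ ¬p2) → (p1 ∨ ¬p3)) ∨ (p1 ∧ p3)   [eliminate →]
⇔ ¬(¬(p1 ↔ ¬p2) ∨ p1 ∨ ¬p3) ∨ (p1 ∧ p3)   [eliminate →]
⇔ ¬(¬((p1 → ¬p2) ∧ (¬p2 → p1)) ∨ p1 ∨ ¬p3) ∨ (p1 ∧ p3)   [eliminate ↔]
⇔ ¬(¬((¬p1 ∨ ¬p2) ∧ (¬p2 → p1)) ∨ p1 ∨ ¬p3) ∨ (p1 ∧ p3)   [eliminate →]
⇔ ¬(¬((¬p1 ∨ ¬p2) ∧ (¬¬p2 ∨ p1)) ∨ p1 ∨ ¬p3) ∨ (p1 ∧ p3)   [eliminate →]
⇔ (¬¬((¬p1 ∨ ¬p2) ∧ (¬¬p2 ∨ p1)) ∧ ¬p1 ∧ ¬¬p3) ∨ (p1 ∧ p3)   [De Morgan]
⇔ ((¬p1 ∨ ¬p2) ∧ (¬¬p2 ∨ p1) ∧ ¬p1 ∧ ¬¬p3) ∨ (p1 ∧ p3)   [double negation]
⇔ ((¬p1 ∨ ¬p2) ∧ (p2 ∨ p1) ∧ ¬p1 ∧ ¬¬p3) ∨ (p1 ∧ p3)   [double negation]
⇔ ((¬p1 ∨ ¬p2) ∧ (p2 ∨ p1) ∧ ¬p1 ∧ p3) ∨ (p1 ∧ p3)   [double negation]
⇔ (¬p1 ∧ p2 ∧ ¬p1 ∧ p3) ∨ (¬p1 ∧ p1 ∧ ¬p1 ∧ p3) ∨ (¬p2 ∧ p2 ∧ ¬p1 ∧ p3) ∨ (¬p2 ∧ p1 ∧ ¬p1 ∧ p3) ∨ (p1 ∧ p3)   [distribute ∧ over ∨]
⇔ (¬p1 ∧ p2 ∧ p3) ∨ (p1 ∧ p3)   [simplify]

(¬p1 ∧ p2 ∧ p3) ∨ (p1 ∧ p3)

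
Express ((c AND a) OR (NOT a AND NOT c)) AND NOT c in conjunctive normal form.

((c AND a) OR (NOT a AND NOT c)) AND NOT c
= (c OR NOT a) AND (c OR NOT c) AND (a OR NOT a) AND (a OR NOT c) AND NOT c   [distribute OR over AND]
= (c OR NOT a) AND NOT c   [simplify]

(c OR NOT a) AND NOT c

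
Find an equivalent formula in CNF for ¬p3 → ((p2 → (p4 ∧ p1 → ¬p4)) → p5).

¬p3 → ((p2 → (p4 ∧ p1 → ¬p4)) → p5)
= ¬¬p3 ∨ ((p2 → (p4 ∧ p1 → ¬p4)) → p5)   (eliminate →)
= ¬¬p3 ∨ ¬(p2 → (p4 ∧ p1 → ¬p4)) ∨ p5   (eliminate →)
= ¬¬p3 ∨ ¬(¬p2 ∨ (p4 ∧ p1 → ¬p4)) ∨ p5   (eliminate →)
= ¬¬p3 ∨ ¬(¬p2 ∨ ¬(p4 ∧ p1) ∨ ¬p4) ∨ p5   (eliminate →)
= p3 ∨ ¬(¬p2 ∨ ¬(p4 ∧ p1) ∨ ¬p4) ∨ p5   (double negation)
= p3 ∨ ¬¬p2 ∧ ¬¬(p4 ∧ p1) ∧ ¬¬p4 ∨ p5   (De Morgan)
= p3 ∨ p2 ∧ ¬¬(p4 ∧ p1) ∧ ¬¬p4 ∨ p5   (double negation)
= p3 ∨ p2 ∧ p4 ∧ p1 ∧ ¬¬p4 ∨ p5   (double negation)
= p3 ∨ p2 ∧ p4 ∧ p1 ∧ p4 ∨ p5   (double negation)
= (p3 ∨ p2 ∨ p5) ∧ (p3 ∨ p4 ∨ p5) ∧ (p3 ∨ p1 ∨ p5) ∧ (p3 ∨ p4 ∨ p5)   (distribute ∨ over ∧)
= (p3 ∨ p2 ∨ p5) ∧ (p3 ∨ p4 ∨ p5) ∧ (p3 ∨ p1 ∨ p5)   (simplify)

(p3 ∨ p2 ∨ p5) ∧ (p3 ∨ p4 ∨ p5) ∧ (p3 ∨ p1 ∨ p5)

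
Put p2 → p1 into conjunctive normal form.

¬p2 ∨ p1

p2 → p1
≡ ¬p2 ∨ p1   [eliminate →]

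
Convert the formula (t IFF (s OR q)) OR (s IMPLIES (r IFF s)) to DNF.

(t IFF (s OR q)) OR (s IMPLIES (r IFF s))
= ((t IMPLIES (s OR q)) AND ((s OR q) IMPLIES t)) OR (s IMPLIES (r IFF s))   (eliminate IFF)
= ((NOT t OR s OR q) AND ((s OR q) IMPLIES t)) OR (s IMPLIES (r IFF s))   (eliminate IMPLIES)
= ((NOT t OR s OR q) AND (NOT (s OR q) OR t)) OR (s IMPLIES (r IFF s))   (eliminate IMPLIES)
= ((NOT t OR s OR q) AND (NOT (s OR q) OR t)) OR NOT s OR (r IFF s)   (eliminate IMPLIES)
= ((NOT t OR s OR q) AND (NOT (s OR q) OR t)) OR NOT s OR ((r IMPLIES s) AND (s IMPLIES r))   (eliminate IFF)
= ((NOT t OR s OR q) AND (NOT (s OR q) OR t)) OR NOT s OR ((NOT r OR s) AND (s IMPLIES r))   (eliminate IMPLIES)
= ((NOT t OR s OR q) AND (NOT (s OR q) OR t)) OR NOT s OR ((NOT r OR s) AND (NOT s OR r))   (eliminate IMPLIES)
= ((NOT t OR s OR q) AND ((NOT s AND NOT q) OR t)) OR NOT s OR ((NOT r OR s) AND (NOT s OR r))   (De Morgan)
= (NOT t AND NOT s AND NOT q) OR (NOT t AND t) OR (s AND NOT s AND NOT q) OR (s AND t) OR (q AND NOT s AND NOT q) OR (q AND t) OR NOT s OR (NOT r AND NOT s) OR (NOT r AND r) OR (s AND NOT s) OR (s AND r)   (distribute AND over OR)
= (s AND t) OR (q AND t) OR NOT s OR (s AND r)   (simplify)

(s AND t) OR (q AND t) OR NOT s OR (s AND r)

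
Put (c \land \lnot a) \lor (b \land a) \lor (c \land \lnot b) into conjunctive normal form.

(c \land \lnot a) \lor (b \land a) \lor (c \land \lnot b)
≡ (c \lor b \lor c) \land (c \lor b \lor \lnot b) \land (c \lor a \lor c) \land (c \lor a \lor \lnot b) \land (\lnot a \lor b \lor c) \land (\lnot a \lor b \lor \lnot b) \land (\lnot a \lor a \lor c) \land (\lnot a \lor a \lor \lnot b)   — distribute \lor over \land
≡ (c \lor b) \land (c \lor a)   — simplify

(c \lor b) \land (c \lor a)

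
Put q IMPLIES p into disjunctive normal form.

q IMPLIES p
⇔ NOT q OR p   [eliminate IMPLIES]

NOT q OR p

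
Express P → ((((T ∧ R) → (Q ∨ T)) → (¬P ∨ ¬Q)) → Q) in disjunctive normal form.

¬P ∨ Q

P → ((((T ∧ R) → (Q ∨ T)) → (¬P ∨ ¬Q)) → Q)
≡ ¬P ∨ ((((T ∧ R) → (Q ∨ T)) → (¬P ∨ ¬Q)) → Q)   [eliminate →]
≡ ¬P ∨ ¬(((T ∧ R) → (Q ∨ T)) → (¬P ∨ ¬Q)) ∨ Q   [eliminate →]
≡ ¬P ∨ ¬(¬((T ∧ R) → (Q ∨ T)) ∨ ¬P ∨ ¬Q) ∨ Q   [eliminate →]
≡ ¬P ∨ ¬(¬(¬(T ∧ R) ∨ Q ∨ T) ∨ ¬P ∨ ¬Q) ∨ Q   [eliminate →]
≡ ¬P ∨ (¬¬(¬(T ∧ R) ∨ Q ∨ T) ∧ ¬¬P ∧ ¬¬Q) ∨ Q   [De Morgan]
≡ ¬P ∨ ((¬(T ∧ R) ∨ Q ∨ T) ∧ ¬¬P ∧ ¬¬Q) ∨ Q   [double negation]
≡ ¬P ∨ ((¬T ∨ ¬R ∨ Q ∨ T) ∧ ¬¬P ∧ ¬¬Q) ∨ Q   [De Morgan]
≡ ¬P ∨ ((¬T ∨ ¬R ∨ Q ∨ T) ∧ P ∧ ¬¬Q) ∨ Q   [double negation]
≡ ¬P ∨ ((¬T ∨ ¬R ∨ Q ∨ T) ∧ P ∧ Q) ∨ Q   [double negation]
≡ ¬P ∨ (¬T ∧ P ∧ Q) ∨ (¬R ∧ P ∧ Q) ∨ (Q ∧ P ∧ Q) ∨ (T ∧ P ∧ Q) ∨ Q   [distribute ∧ over ∨]
≡ ¬P ∨ Q   [simplify]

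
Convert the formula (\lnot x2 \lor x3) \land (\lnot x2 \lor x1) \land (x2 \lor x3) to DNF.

(\lnot x2 \land x3) \lor (x3 \land x1)

(\lnot x2 \lor x3) \land (\lnot x2 \lor x1) \land (x2 \lor x3)
≡ (\lnot x2 \land \lnot x2 \land x2) \lor (\lnot x2 \land \lnot x2 \land x3) \lor (\lnot x2 \land x1 \land x2) \lor (\lnot x2 \land x1 \land x3) \lor (x3 \land \lnot x2 \land x2) \lor (x3 \land \lnot x2 \land x3) \lor (x3 \land x1 \land x2) \lor (x3 \land x1 \land x3)
≡ (\lnot x2 \land x3) \lor (x3 \land x1)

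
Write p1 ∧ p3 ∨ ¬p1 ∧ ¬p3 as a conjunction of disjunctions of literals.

p1 ∧ p3 ∨ ¬p1 ∧ ¬p3
≡ (p1 ∨ ¬p1) ∧ (p1 ∨ ¬p3) ∧ (p3 ∨ ¬p1) ∧ (p3 ∨ ¬p3)   [distribute ∨ over ∧]
≡ (p1 ∨ ¬p3) ∧ (p3 ∨ ¬p1)   [simplify]

(p1 ∨ ¬p3) ∧ (p3 ∨ ¬p1)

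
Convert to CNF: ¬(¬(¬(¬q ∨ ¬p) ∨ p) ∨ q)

¬(¬(¬(¬q ∨ ¬p) ∨ p) ∨ q)
⇔ ¬¬(¬(¬q ∨ ¬p) ∨ p) ∧ ¬q   [De Morgan]
⇔ (¬(¬q ∨ ¬p) ∨ p) ∧ ¬q   [double negation]
⇔ ((¬¬q ∧ ¬¬p) ∨ p) ∧ ¬q   [De Morgan]
⇔ ((q ∧ ¬¬p) ∨ p) ∧ ¬q   [double negation]
⇔ ((q ∧ p) ∨ p) ∧ ¬q   [double negation]
⇔ (q ∨ p) ∧ (p ∨ p) ∧ ¬q   [distribute ∨ over ∧]
⇔ p ∧ ¬q   [simplify]

p ∧ ¬q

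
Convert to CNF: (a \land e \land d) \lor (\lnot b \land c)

(a \land e \land d) \lor (\lnot b \land c)
= (a \lor \lnot b) \land (a \lor c) \land (e \lor \lnot b) \land (e \lor c) \land (d \lor \lnot b) \land (d \lor c)   (distribute \lor over \land)

(a \lor \lnot b) \land (a \lor c) \land (e \lor \lnot b) \land (e \lor c) \land (d \lor \lnot b) \land (d \lor c)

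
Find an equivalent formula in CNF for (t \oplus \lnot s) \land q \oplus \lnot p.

(t \oplus \lnot s) \land q \oplus \lnot p
⇔ ((t \oplus \lnot s) \land q \lor \lnot p) \land \lnot ((t \oplus \lnot s) \land q \land \lnot p)   (expand \oplus)
⇔ ((t \lor \lnot s) \land \lnot (t \land \lnot s) \land q \lor \lnot p) \land \lnot ((t \oplus \lnot s) \land q \land \lnot p)   (expand \oplus)
⇔ ((t \lor \lnot s) \land \lnot (t \land \lnot s) \land q \lor \lnot p) \land \lnot ((t \lor \lnot s) \land \lnot (t \land \lnot s) \land q \land \lnot p)   (expand \oplus)
⇔ ((t \lor \lnot s) \land (\lnot t \lor \lnot \lnot s) \land q \lor \lnot p) \land \lnot ((t \lor \lnot s) \land \lnot (t \land \lnot s) \land q \land \lnot p)   (De Morgan)
⇔ ((t \lor \lnot s) \land (\lnot t \lor s) \land q \lor \lnot p) \land \lnot ((t \lor \lnot s) \land \lnot (t \land \lnot s) \land q \land \lnot p)   (double negation)
⇔ ((t \lor \lnot s) \land (\lnot t \lor s) \land q \lor \lnot p) \land (\lnot (t \lor \lnot s) \lor \lnot \lnot (t \land \lnot s) \lor \lnot q \lor \lnot \lnot p)   (De Morgan)
⇔ ((t \lor \lnot s) \land (\lnot t \lor s) \land q \lor \lnot p) \land (\lnot t \land \lnot \lnot s \lor \lnot \lnot (t \land \lnot s) \lor \lnot q \lor \lnot \lnot p)   (De Morgan)
⇔ ((t \lor \lnot s) \land (\lnot t \lor s) \land q \lor \lnot p) \land (\lnot t \land s \lor \lnot \lnot (t \land \lnot s) \lor \lnot q \lor \lnot \lnot p)   (double negation)
⇔ ((t \lor \lnot s) \land (\lnot t \lor s) \land q \lor \lnot p) \land (\lnot t \land s \lor t \land \lnot s \lor \lnot q \lor \lnot \lnot p)   (double negation)
⇔ ((t \lor \lnot s) \land (\lnot t \lor s) \land q \lor \lnot p) \land (\lnot t \land s \lor t \land \lnot s \lor \lnot q \lor p)   (double negation)
⇔ (t \lor \lnot s \lor \lnot p) \land (\lnot t \lor s \lor \lnot p) \land (q \lor \lnot p) \land (\lnot t \lor t \lor \lnot q \lor p) \land (\lnot t \lor \lnot s \lor \lnot q \lor p) \land (s \lor t \lor \lnot q \lor p) \land (s \lor \lnot s \lor \lnot q \lor p)   (distribute \lor over \land)
⇔ (t \lor \lnot s \lor \lnot p) \land (\lnot t \lor s \lor \lnot p) \land (q \lor \lnot p) \land (\lnot t \lor \lnot s \lor \lnot q \lor p) \land (s \lor t \lor \lnot q \lor p)   (simplify)

(t \lor \lnot s \lor \lnot p) \land (\lnot t \lor s \lor \lnot p) \land (q \lor \lnot p) \land (\lnot t \lor \lnot s \lor \lnot q \lor p) \land (s \lor t \lor \lnot q \lor p)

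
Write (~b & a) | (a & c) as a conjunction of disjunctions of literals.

(~b & a) | (a & c)
= (~b | a) & (~b | c) & (a | a) & (a | c)
= (~b | c) & a

(~b | c) & a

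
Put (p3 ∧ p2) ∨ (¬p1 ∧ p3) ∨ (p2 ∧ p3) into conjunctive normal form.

(p3 ∧ p2) ∨ (¬p1 ∧ p3) ∨ (p2 ∧ p3)
= (p3 ∨ ¬p1 ∨ p2) ∧ (p3 ∨ ¬p1 ∨ p3) ∧ (p3 ∨ p3 ∨ p2) ∧ (p3 ∨ p3 ∨ p3) ∧ (p2 ∨ ¬p1 ∨ p2) ∧ (p2 ∨ ¬p1 ∨ p3) ∧ (p2 ∨ p3 ∨ p2) ∧ (p2 ∨ p3 ∨ p3)   [distribute ∨ over ∧]
= p3 ∧ (p2 ∨ ¬p1)   [simplify]

p3 ∧ (p2 ∨ ¬p1)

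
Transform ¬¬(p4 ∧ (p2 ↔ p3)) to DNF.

¬¬(p4 ∧ (p2 ↔ p3))
≡ ¬¬(p4 ∧ (p2 → p3) ∧ (p3 → p2))   [eliminate ↔]
≡ ¬¬(p4 ∧ (¬p2 ∨ p3) ∧ (p3 → p2))   [eliminate →]
≡ ¬¬(p4 ∧ (¬p2 ∨ p3) ∧ (¬p3 ∨ p2))   [eliminate →]
≡ p4 ∧ (¬p2 ∨ p3) ∧ (¬p3 ∨ p2)   [double negation]
≡ (p4 ∧ ¬p2 ∧ ¬p3) ∨ (p4 ∧ ¬p2 ∧ p2) ∨ (p4 ∧ p3 ∧ ¬p3) ∨ (p4 ∧ p3 ∧ p2)   [distribute ∧ over ∨]
≡ (p4 ∧ ¬p2 ∧ ¬p3) ∨ (p4 ∧ p3 ∧ p2)   [simplify]

(p4 ∧ ¬p2 ∧ ¬p3) ∨ (p4 ∧ p3 ∧ p2)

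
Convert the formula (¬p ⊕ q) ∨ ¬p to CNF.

¬p ∨ q

(¬p ⊕ q) ∨ ¬p
≡ (¬p ∨ q) ∧ ¬(¬p ∧ q) ∨ ¬p   (expand ⊕)
≡ (¬p ∨ q) ∧ (¬¬p ∨ ¬q) ∨ ¬p   (De Morgan)
≡ (¬p ∨ q) ∧ (p ∨ ¬q) ∨ ¬p   (double negation)
≡ (¬p ∨ q ∨ ¬p) ∧ (p ∨ ¬q ∨ ¬p)   (distribute ∨ over ∧)
≡ ¬p ∨ q   (simplify)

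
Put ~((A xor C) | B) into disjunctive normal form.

~((A xor C) | B)
⇔ ~((A & ~C) | (~A & C) | B)   [expand xor]
⇔ ~(A & ~C) & ~(~A & C) & ~B   [De Morgan]
⇔ (~A | ~~C) & ~(~A & C) & ~B   [De Morgan]
⇔ (~A | C) & ~(~A & C) & ~B   [double negation]
⇔ (~A | C) & (~~A | ~C) & ~B   [De Morgan]
⇔ (~A | C) & (A | ~C) & ~B   [double negation]
⇔ (~A & A & ~B) | (~A & ~C & ~B) | (C & A & ~B) | (C & ~C & ~B)   [distribute & over |]
⇔ (~A & ~C & ~B) | (C & A & ~B)   [simplify]

(~A & ~C & ~B) | (C & A & ~B)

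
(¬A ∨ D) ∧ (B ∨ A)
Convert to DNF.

(¬A ∧ B) ∨ (D ∧ B) ∨ (D ∧ A)

(¬A ∨ D) ∧ (B ∨ A)
≡ (¬A ∧ B) ∨ (¬A ∧ A) ∨ (D ∧ B) ∨ (D ∧ A)   [distribute ∧ over ∨]
≡ (¬A ∧ B) ∨ (D ∧ B) ∨ (D ∧ A)   [simplify]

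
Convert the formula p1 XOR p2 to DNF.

(p1 AND NOT p2) OR (NOT p1 AND p2)

p1 XOR p2
≡ (p1 AND NOT p2) OR (NOT p1 AND p2)   [expand XOR]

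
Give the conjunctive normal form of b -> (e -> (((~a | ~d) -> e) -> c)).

~b | ~e | c

b -> (e -> (((~a | ~d) -> e) -> c))
= ~b | (e -> (((~a | ~d) -> e) -> c))
= ~b | ~e | (((~a | ~d) -> e) -> c)
= ~b | ~e | ~((~a | ~d) -> e) | c
= ~b | ~e | ~(~(~a | ~d) | e) | c
= ~b | ~e | (~~(~a | ~d) & ~e) | c
= ~b | ~e | ((~a | ~d) & ~e) | c
= (~b | ~e | ~a | ~d | c) & (~b | ~e | ~e | c)
= ~b | ~e | c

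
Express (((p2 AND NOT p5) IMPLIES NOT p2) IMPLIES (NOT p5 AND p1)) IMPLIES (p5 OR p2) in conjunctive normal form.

p5 OR NOT p1 OR p2

(((p2 AND NOT p5) IMPLIES NOT p2) IMPLIES (NOT p5 AND p1)) IMPLIES (p5 OR p2)
⇔ NOT (((p2 AND NOT p5) IMPLIES NOT p2) IMPLIES (NOT p5 AND p1)) OR p5 OR p2   [eliminate IMPLIES]
⇔ NOT (NOT ((p2 AND NOT p5) IMPLIES NOT p2) OR (NOT p5 AND p1)) OR p5 OR p2   [eliminate IMPLIES]
⇔ NOT (NOT (NOT (p2 AND NOT p5) OR NOT p2) OR (NOT p5 AND p1)) OR p5 OR p2   [eliminate IMPLIES]
⇔ (NOT NOT (NOT (p2 AND NOT p5) OR NOT p2) AND NOT (NOT p5 AND p1)) OR p5 OR p2   [De Morgan]
⇔ ((NOT (p2 AND NOT p5) OR NOT p2) AND NOT (NOT p5 AND p1)) OR p5 OR p2   [double negation]
⇔ ((NOT p2 OR NOT NOT p5 OR NOT p2) AND NOT (NOT p5 AND p1)) OR p5 OR p2   [De Morgan]
⇔ ((NOT p2 OR p5 OR NOT p2) AND NOT (NOT p5 AND p1)) OR p5 OR p2   [double negation]
⇔ ((NOT p2 OR p5 OR NOT p2) AND (NOT NOT p5 OR NOT p1)) OR p5 OR p2   [De Morgan]
⇔ ((NOT p2 OR p5 OR NOT p2) AND (p5 OR NOT p1)) OR p5 OR p2   [double negation]
⇔ (NOT p2 OR p5 OR NOT p2 OR p5 OR p2) AND (p5 OR NOT p1 OR p5 OR p2)   [distribute OR over AND]
⇔ p5 OR NOT p1 OR p2   [simplify]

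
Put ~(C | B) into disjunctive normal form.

~C & ~B

~(C | B)
⇔ ~C & ~B   [De Morgan]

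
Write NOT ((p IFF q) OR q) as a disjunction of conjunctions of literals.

p AND NOT q

NOT ((p IFF q) OR q)
≡ NOT (((p IMPLIES q) AND (q IMPLIES p)) OR q)   (eliminate IFF)
≡ NOT (((NOT p OR q) AND (q IMPLIES p)) OR q)   (eliminate IMPLIES)
≡ NOT (((NOT p OR q) AND (NOT q OR p)) OR q)   (eliminate IMPLIES)
≡ NOT ((NOT p OR q) AND (NOT q OR p)) AND NOT q   (De Morgan)
≡ (NOT (NOT p OR q) OR NOT (NOT q OR p)) AND NOT q   (De Morgan)
≡ ((NOT NOT p AND NOT q) OR NOT (NOT q OR p)) AND NOT q   (De Morgan)
≡ ((p AND NOT q) OR NOT (NOT q OR p)) AND NOT q   (double negation)
≡ ((p AND NOT q) OR (NOT NOT q AND NOT p)) AND NOT q   (De Morgan)
≡ ((p AND NOT q) OR (q AND NOT p)) AND NOT q   (double negation)
≡ (p AND NOT q AND NOT q) OR (q AND NOT p AND NOT q)   (distribute AND over OR)
≡ p AND NOT q   (simplify)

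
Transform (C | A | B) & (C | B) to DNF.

C | B

(C | A | B) & (C | B)
≡ (C & C) | (C & B) | (A & C) | (A & B) | (B & C) | (B & B)
≡ C | B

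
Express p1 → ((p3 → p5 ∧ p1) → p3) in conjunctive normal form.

p1 → ((p3 → p5 ∧ p1) → p3)
= ¬p1 ∨ ((p3 → p5 ∧ p1) → p3)   [eliminate →]
= ¬p1 ∨ ¬(p3 → p5 ∧ p1) ∨ p3   [eliminate →]
= ¬p1 ∨ ¬(¬p3 ∨ p5 ∧ p1) ∨ p3   [eliminate →]
= ¬p1 ∨ ¬¬p3 ∧ ¬(p5 ∧ p1) ∨ p3   [De Morgan]
= ¬p1 ∨ p3 ∧ ¬(p5 ∧ p1) ∨ p3   [double negation]
= ¬p1 ∨ p3 ∧ (¬p5 ∨ ¬p1) ∨ p3   [De Morgan]
= (¬p1 ∨ p3 ∨ p3) ∧ (¬p1 ∨ ¬p5 ∨ ¬p1 ∨ p3)   [distribute ∨ over ∧]
= ¬p1 ∨ p3   [simplify]

¬p1 ∨ p3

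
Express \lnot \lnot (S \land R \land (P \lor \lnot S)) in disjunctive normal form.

\lnot \lnot (S \land R \land (P \lor \lnot S))
= S \land R \land (P \lor \lnot S)   (double negation)
= S \land R \land P \lor S \land R \land \lnot S   (distribute \land over \lor)
= S \land R \land P   (simplify)

S \land R \land P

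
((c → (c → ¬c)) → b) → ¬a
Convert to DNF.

¬c ∧ ¬b ∨ ¬a

((c → (c → ¬c)) → b) → ¬a
≡ ¬((c → (c → ¬c)) → b) ∨ ¬a
≡ ¬(¬(c → (c → ¬c)) ∨ b) ∨ ¬a
≡ ¬(¬(¬c ∨ (c → ¬c)) ∨ b) ∨ ¬a
≡ ¬(¬(¬c ∨ ¬c ∨ ¬c) ∨ b) ∨ ¬a
≡ ¬¬(¬c ∨ ¬c ∨ ¬c) ∧ ¬b ∨ ¬a
≡ (¬c ∨ ¬c ∨ ¬c) ∧ ¬b ∨ ¬a
≡ ¬c ∧ ¬b ∨ ¬c ∧ ¬b ∨ ¬c ∧ ¬b ∨ ¬a
≡ ¬c ∧ ¬b ∨ ¬a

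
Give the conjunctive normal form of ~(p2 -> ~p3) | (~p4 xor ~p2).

~(p2 -> ~p3) | (~p4 xor ~p2)
⇔ ~(~p2 | ~p3) | (~p4 xor ~p2)   (eliminate ->)
⇔ ~(~p2 | ~p3) | ((~p4 | ~p2) & ~(~p4 & ~p2))   (expand xor)
⇔ (~~p2 & ~~p3) | ((~p4 | ~p2) & ~(~p4 & ~p2))   (De Morgan)
⇔ (p2 & ~~p3) | ((~p4 | ~p2) & ~(~p4 & ~p2))   (double negation)
⇔ (p2 & p3) | ((~p4 | ~p2) & ~(~p4 & ~p2))   (double negation)
⇔ (p2 & p3) | ((~p4 | ~p2) & (~~p4 | ~~p2))   (De Morgan)
⇔ (p2 & p3) | ((~p4 | ~p2) & (p4 | ~~p2))   (double negation)
⇔ (p2 & p3) | ((~p4 | ~p2) & (p4 | p2))   (double negation)
⇔ (p2 | ~p4 | ~p2) & (p2 | p4 | p2) & (p3 | ~p4 | ~p2) & (p3 | p4 | p2)   (distribute | over &)
⇔ (p2 | p4) & (p3 | ~p4 | ~p2)   (simplify)

(p2 | p4) & (p3 | ~p4 | ~p2)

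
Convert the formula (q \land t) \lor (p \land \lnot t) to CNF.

(q \land t) \lor (p \land \lnot t)
⇔ (q \lor p) \land (q \lor \lnot t) \land (t \lor p) \land (t \lor \lnot t)   (distribute \lor over \land)
⇔ (q \lor p) \land (q \lor \lnot t) \land (t \lor p)   (simplify)

(q \lor p) \land (q \lor \lnot t) \land (t \lor p)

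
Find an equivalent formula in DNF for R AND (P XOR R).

R AND (P XOR R)
≡ R AND ((P AND NOT R) OR (NOT P AND R))   [expand XOR]
≡ (R AND P AND NOT R) OR (R AND NOT P AND R)   [distribute AND over OR]
≡ R AND NOT P   [simplify]

R AND NOT P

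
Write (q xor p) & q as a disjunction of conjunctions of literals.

q & ~p

(q xor p) & q
= ((q & ~p) | (~q & p)) & q   — expand xor
= (q & ~p & q) | (~q & p & q)   — distribute & over |
= q & ~p   — simplify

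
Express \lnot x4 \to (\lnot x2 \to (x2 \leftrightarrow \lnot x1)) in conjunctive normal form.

x4 \lor x2 \lor x1

\lnot x4 \to (\lnot x2 \to (x2 \leftrightarrow \lnot x1))
≡ \lnot \lnot x4 \lor (\lnot x2 \to (x2 \leftrightarrow \lnot x1))
≡ \lnot \lnot x4 \lor \lnot \lnot x2 \lor (x2 \leftrightarrow \lnot x1)
≡ \lnot \lnot x4 \lor \lnot \lnot x2 \lor ((x2 \to \lnot x1) \land (\lnot x1 \to x2))
≡ \lnot \lnot x4 \lor \lnot \lnot x2 \lor ((\lnot x2 \lor \lnot x1) \land (\lnot x1 \to x2))
≡ \lnot \lnot x4 \lor \lnot \lnot x2 \lor ((\lnot x2 \lor \lnot x1) \land (\lnot \lnot x1 \lor x2))
≡ x4 \lor \lnot \lnot x2 \lor ((\lnot x2 \lor \lnot x1) \land (\lnot \lnot x1 \lor x2))
≡ x4 \lor x2 \lor ((\lnot x2 \lor \lnot x1) \land (\lnot \lnot x1 \lor x2))
≡ x4 \lor x2 \lor ((\lnot x2 \lor \lnot x1) \land (x1 \lor x2))
≡ (x4 \lor x2 \lor \lnot x2 \lor \lnot x1) \land (x4 \lor x2 \lor x1 \lor x2)
≡ x4 \lor x2 \lor x1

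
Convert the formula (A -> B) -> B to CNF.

A | B

(A -> B) -> B
≡ ~(A -> B) | B   [eliminate ->]
≡ ~(~A | B) | B   [eliminate ->]
≡ (~~A & ~B) | B   [De Morgan]
≡ (A & ~B) | B   [double negation]
≡ (A | B) & (~B | B)   [distribute | over &]
≡ A | B   [simplify]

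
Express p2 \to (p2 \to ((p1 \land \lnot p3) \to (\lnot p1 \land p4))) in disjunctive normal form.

\lnot p2 \lor \lnot p1 \lor p3

p2 \to (p2 \to ((p1 \land \lnot p3) \to (\lnot p1 \land p4)))
≡ \lnot p2 \lor (p2 \to ((p1 \land \lnot p3) \to (\lnot p1 \land p4)))   [eliminate \to]
≡ \lnot p2 \lor \lnot p2 \lor ((p1 \land \lnot p3) \to (\lnot p1 \land p4))   [eliminate \to]
≡ \lnot p2 \lor \lnot p2 \lor \lnot (p1 \land \lnot p3) \lor (\lnot p1 \land p4)   [eliminate \to]
≡ \lnot p2 \lor \lnot p2 \lor \lnot p1 \lor \lnot \lnot p3 \lor (\lnot p1 \land p4)   [De Morgan]
≡ \lnot p2 \lor \lnot p2 \lor \lnot p1 \lor p3 \lor (\lnot p1 \land p4)   [double negation]
≡ \lnot p2 \lor \lnot p1 \lor p3   [simplify]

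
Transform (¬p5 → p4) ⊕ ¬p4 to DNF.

p4 ∨ (¬p5 ∧ ¬p4)

(¬p5 → p4) ⊕ ¬p4
≡ ((¬p5 → p4) ∧ ¬¬p4) ∨ (¬(¬p5 → p4) ∧ ¬p4)   — expand ⊕
≡ ((¬¬p5 ∨ p4) ∧ ¬¬p4) ∨ (¬(¬p5 → p4) ∧ ¬p4)   — eliminate →
≡ ((¬¬p5 ∨ p4) ∧ ¬¬p4) ∨ (¬(¬¬p5 ∨ p4) ∧ ¬p4)   — eliminate →
≡ ((p5 ∨ p4) ∧ ¬¬p4) ∨ (¬(¬¬p5 ∨ p4) ∧ ¬p4)   — double negation
≡ ((p5 ∨ p4) ∧ p4) ∨ (¬(¬¬p5 ∨ p4) ∧ ¬p4)   — double negation
≡ ((p5 ∨ p4) ∧ p4) ∨ (¬¬¬p5 ∧ ¬p4 ∧ ¬p4)   — De Morgan
≡ ((p5 ∨ p4) ∧ p4) ∨ (¬p5 ∧ ¬p4 ∧ ¬p4)   — double negation
≡ (p5 ∧ p4) ∨ (p4 ∧ p4) ∨ (¬p5 ∧ ¬p4 ∧ ¬p4)   — distribute ∧ over ∨
≡ p4 ∨ (¬p5 ∧ ¬p4)   — simplify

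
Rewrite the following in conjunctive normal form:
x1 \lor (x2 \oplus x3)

(x1 \lor x2 \lor x3) \land (x1 \lor \lnot x2 \lor \lnot x3)

x1 \lor (x2 \oplus x3)
= x1 \lor ((x2 \lor x3) \land \lnot (x2 \land x3))   [expand \oplus]
= x1 \lor ((x2 \lor x3) \land (\lnot x2 \lor \lnot x3))   [De Morgan]
= (x1 \lor x2 \lor x3) \land (x1 \lor \lnot x2 \lor \lnot x3)   [distribute \lor over \land]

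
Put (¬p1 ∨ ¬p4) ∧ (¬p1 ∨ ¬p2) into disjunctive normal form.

(¬p1 ∨ ¬p4) ∧ (¬p1 ∨ ¬p2)
≡ ¬p1 ∧ ¬p1 ∨ ¬p1 ∧ ¬p2 ∨ ¬p4 ∧ ¬p1 ∨ ¬p4 ∧ ¬p2   [distribute ∧ over ∨]
≡ ¬p1 ∨ ¬p4 ∧ ¬p2   [simplify]

¬p1 ∨ ¬p4 ∧ ¬p2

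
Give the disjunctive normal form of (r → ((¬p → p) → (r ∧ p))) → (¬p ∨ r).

(r → ((¬p → p) → (r ∧ p))) → (¬p ∨ r)
≡ ¬(r → ((¬p → p) → (r ∧ p))) ∨ ¬p ∨ r   [eliminate →]
≡ ¬(¬r ∨ ((¬p → p) → (r ∧ p))) ∨ ¬p ∨ r   [eliminate →]
≡ ¬(¬r ∨ ¬(¬p → p) ∨ (r ∧ p)) ∨ ¬p ∨ r   [eliminate →]
≡ ¬(¬r ∨ ¬(¬¬p ∨ p) ∨ (r ∧ p)) ∨ ¬p ∨ r   [eliminate →]
≡ (¬¬r ∧ ¬¬(¬¬p ∨ p) ∧ ¬(r ∧ p)) ∨ ¬p ∨ r   [De Morgan]
≡ (r ∧ ¬¬(¬¬p ∨ p) ∧ ¬(r ∧ p)) ∨ ¬p ∨ r   [double negation]
≡ (r ∧ (¬¬p ∨ p) ∧ ¬(r ∧ p)) ∨ ¬p ∨ r   [double negation]
≡ (r ∧ (p ∨ p) ∧ ¬(r ∧ p)) ∨ ¬p ∨ r   [double negation]
≡ (r ∧ (p ∨ p) ∧ (¬r ∨ ¬p)) ∨ ¬p ∨ r   [De Morgan]
≡ (r ∧ p ∧ ¬r) ∨ (r ∧ p ∧ ¬p) ∨ (r ∧ p ∧ ¬r) ∨ (r ∧ p ∧ ¬p) ∨ ¬p ∨ r   [distribute ∧ over ∨]
≡ ¬p ∨ r   [simplify]

¬p ∨ r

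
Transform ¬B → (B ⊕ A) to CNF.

¬B → (B ⊕ A)
= ¬¬B ∨ (B ⊕ A)   — eliminate →
= ¬¬B ∨ ((B ∨ A) ∧ ¬(B ∧ A))   — expand ⊕
= B ∨ ((B ∨ A) ∧ ¬(B ∧ A))   — double negation
= B ∨ ((B ∨ A) ∧ (¬B ∨ ¬A))   — De Morgan
= (B ∨ B ∨ A) ∧ (B ∨ ¬B ∨ ¬A)   — distribute ∨ over ∧
= B ∨ A   — simplify

B ∨ A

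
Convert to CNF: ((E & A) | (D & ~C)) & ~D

((E & A) | (D & ~C)) & ~D
≡ (E | D) & (E | ~C) & (A | D) & (A | ~C) & ~D   (distribute | over &)

(E | D) & (E | ~C) & (A | D) & (A | ~C) & ~D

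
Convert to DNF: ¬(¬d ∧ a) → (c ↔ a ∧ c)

¬d ∧ a ∨ ¬c ∨ a ∧ c

¬(¬d ∧ a) → (c ↔ a ∧ c)
≡ ¬¬(¬d ∧ a) ∨ (c ↔ a ∧ c)
≡ ¬¬(¬d ∧ a) ∨ (c → a ∧ c) ∧ (a ∧ c → c)
≡ ¬¬(¬d ∧ a) ∨ (¬c ∨ a ∧ c) ∧ (a ∧ c → c)
≡ ¬¬(¬d ∧ a) ∨ (¬c ∨ a ∧ c) ∧ (¬(a ∧ c) ∨ c)
≡ ¬d ∧ a ∨ (¬c ∨ a ∧ c) ∧ (¬(a ∧ c) ∨ c)
≡ ¬d ∧ a ∨ (¬c ∨ a ∧ c) ∧ (¬a ∨ ¬c ∨ c)
≡ ¬d ∧ a ∨ ¬c ∧ ¬a ∨ ¬c ∧ ¬c ∨ ¬c ∧ c ∨ a ∧ c ∧ ¬a ∨ a ∧ c ∧ ¬c ∨ a ∧ c ∧ c
≡ ¬d ∧ a ∨ ¬c ∨ a ∧ c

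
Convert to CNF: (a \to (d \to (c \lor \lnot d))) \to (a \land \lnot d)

(a \to (d \to (c \lor \lnot d))) \to (a \land \lnot d)
= \lnot (a \to (d \to (c \lor \lnot d))) \lor (a \land \lnot d)   [eliminate \to]
= \lnot (\lnot a \lor (d \to (c \lor \lnot d))) \lor (a \land \lnot d)   [eliminate \to]
= \lnot (\lnot a \lor \lnot d \lor c \lor \lnot d) \lor (a \land \lnot d)   [eliminate \to]
= (\lnot \lnot a \land \lnot \lnot d \land \lnot c \land \lnot \lnot d) \lor (a \land \lnot d)   [De Morgan]
= (a \land \lnot \lnot d \land \lnot c \land \lnot \lnot d) \lor (a \land \lnot d)   [double negation]
= (a \land d \land \lnot c \land \lnot \lnot d) \lor (a \land \lnot d)   [double negation]
= (a \land d \land \lnot c \land d) \lor (a \land \lnot d)   [double negation]
= (a \lor a) \land (a \lor \lnot d) \land (d \lor a) \land (d \lor \lnot d) \land (\lnot c \lor a) \land (\lnot c \lor \lnot d) \land (d \lor a) \land (d \lor \lnot d)   [distribute \lor over \land]
= a \land (\lnot c \lor \lnot d)   [simplify]

a \land (\lnot c \lor \lnot d)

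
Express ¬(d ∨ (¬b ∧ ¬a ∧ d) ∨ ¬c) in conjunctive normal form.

¬d ∧ c

¬(d ∨ (¬b ∧ ¬a ∧ d) ∨ ¬c)
⇔ ¬d ∧ ¬(¬b ∧ ¬a ∧ d) ∧ ¬¬c   [De Morgan]
⇔ ¬d ∧ (¬¬b ∨ ¬¬a ∨ ¬d) ∧ ¬¬c   [De Morgan]
⇔ ¬d ∧ (b ∨ ¬¬a ∨ ¬d) ∧ ¬¬c   [double negation]
⇔ ¬d ∧ (b ∨ a ∨ ¬d) ∧ ¬¬c   [double negation]
⇔ ¬d ∧ (b ∨ a ∨ ¬d) ∧ c   [double negation]
⇔ ¬d ∧ c   [simplify]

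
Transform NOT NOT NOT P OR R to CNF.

NOT NOT NOT P OR R
= NOT P OR R   — double negation

NOT P OR R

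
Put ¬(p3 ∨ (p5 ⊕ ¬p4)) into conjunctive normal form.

¬(p3 ∨ (p5 ⊕ ¬p4))
≡ ¬(p3 ∨ ((p5 ∨ ¬p4) ∧ ¬(p5 ∧ ¬p4)))   [expand ⊕]
≡ ¬p3 ∧ ¬((p5 ∨ ¬p4) ∧ ¬(p5 ∧ ¬p4))   [De Morgan]
≡ ¬p3 ∧ (¬(p5 ∨ ¬p4) ∨ ¬¬(p5 ∧ ¬p4))   [De Morgan]
≡ ¬p3 ∧ ((¬p5 ∧ ¬¬p4) ∨ ¬¬(p5 ∧ ¬p4))   [De Morgan]
≡ ¬p3 ∧ ((¬p5 ∧ p4) ∨ ¬¬(p5 ∧ ¬p4))   [double negation]
≡ ¬p3 ∧ ((¬p5 ∧ p4) ∨ (p5 ∧ ¬p4))   [double negation]
≡ ¬p3 ∧ (¬p5 ∨ p5) ∧ (¬p5 ∨ ¬p4) ∧ (p4 ∨ p5) ∧ (p4 ∨ ¬p4)   [distribute ∨ over ∧]
≡ ¬p3 ∧ (¬p5 ∨ ¬p4) ∧ (p4 ∨ p5)   [simplify]

¬p3 ∧ (¬p5 ∨ ¬p4) ∧ (p4 ∨ p5)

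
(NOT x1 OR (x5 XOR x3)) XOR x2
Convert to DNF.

(NOT x1 OR (x5 XOR x3)) XOR x2
= ((NOT x1 OR (x5 XOR x3)) AND NOT x2) OR (NOT (NOT x1 OR (x5 XOR x3)) AND x2)   [expand XOR]
= ((NOT x1 OR (x5 AND NOT x3) OR (NOT x5 AND x3)) AND NOT x2) OR (NOT (NOT x1 OR (x5 XOR x3)) AND x2)   [expand XOR]
= ((NOT x1 OR (x5 AND NOT x3) OR (NOT x5 AND x3)) AND NOT x2) OR (NOT (NOT x1 OR (x5 AND NOT x3) OR (NOT x5 AND x3)) AND x2)   [expand XOR]
= ((NOT x1 OR (x5 AND NOT x3) OR (NOT x5 AND x3)) AND NOT x2) OR (NOT NOT x1 AND NOT (x5 AND NOT x3) AND NOT (NOT x5 AND x3) AND x2)   [De Morgan]
= ((NOT x1 OR (x5 AND NOT x3) OR (NOT x5 AND x3)) AND NOT x2) OR (x1 AND NOT (x5 AND NOT x3) AND NOT (NOT x5 AND x3) AND x2)   [double negation]
= ((NOT x1 OR (x5 AND NOT x3) OR (NOT x5 AND x3)) AND NOT x2) OR (x1 AND (NOT x5 OR NOT NOT x3) AND NOT (NOT x5 AND x3) AND x2)   [De Morgan]
= ((NOT x1 OR (x5 AND NOT x3) OR (NOT x5 AND x3)) AND NOT x2) OR (x1 AND (NOT x5 OR x3) AND NOT (NOT x5 AND x3) AND x2)   [double negation]
= ((NOT x1 OR (x5 AND NOT x3) OR (NOT x5 AND x3)) AND NOT x2) OR (x1 AND (NOT x5 OR x3) AND (NOT NOT x5 OR NOT x3) AND x2)   [De Morgan]
= ((NOT x1 OR (x5 AND NOT x3) OR (NOT x5 AND x3)) AND NOT x2) OR (x1 AND (NOT x5 OR x3) AND (x5 OR NOT x3) AND x2)   [double negation]
= (NOT x1 AND NOT x2) OR (x5 AND NOT x3 AND NOT x2) OR (NOT x5 AND x3 AND NOT x2) OR (x1 AND NOT x5 AND x5 AND x2) OR (x1 AND NOT x5 AND NOT x3 AND x2) OR (x1 AND x3 AND x5 AND x2) OR (x1 AND x3 AND NOT x3 AND x2)   [distribute AND over OR]
= (NOT x1 AND NOT x2) OR (x5 AND NOT x3 AND NOT x2) OR (NOT x5 AND x3 AND NOT x2) OR (x1 AND NOT x5 AND NOT x3 AND x2) OR (x1 AND x3 AND x5 AND x2)   [simplify]

(NOT x1 AND NOT x2) OR (x5 AND NOT x3 AND NOT x2) OR (NOT x5 AND x3 AND NOT x2) OR (x1 AND NOT x5 AND NOT x3 AND x2) OR (x1 AND x3 AND x5 AND x2)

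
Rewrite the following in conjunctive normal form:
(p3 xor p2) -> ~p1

(~p3 | p2 | ~p1) & (~p2 | p3 | ~p1)

(p3 xor p2) -> ~p1
≡ ~(p3 xor p2) | ~p1   — eliminate ->
≡ ~((p3 | p2) & ~(p3 & p2)) | ~p1   — expand xor
≡ ~(p3 | p2) | ~~(p3 & p2) | ~p1   — De Morgan
≡ (~p3 & ~p2) | ~~(p3 & p2) | ~p1   — De Morgan
≡ (~p3 & ~p2) | (p3 & p2) | ~p1   — double negation
≡ (~p3 | p3 | ~p1) & (~p3 | p2 | ~p1) & (~p2 | p3 | ~p1) & (~p2 | p2 | ~p1)   — distribute | over &
≡ (~p3 | p2 | ~p1) & (~p2 | p3 | ~p1)   — simplify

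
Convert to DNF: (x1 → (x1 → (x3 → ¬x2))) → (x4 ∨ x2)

x4 ∨ x2

(x1 → (x1 → (x3 → ¬x2))) → (x4 ∨ x2)
≡ ¬(x1 → (x1 → (x3 → ¬x2))) ∨ x4 ∨ x2   [eliminate →]
≡ ¬(¬x1 ∨ (x1 → (x3 → ¬x2))) ∨ x4 ∨ x2   [eliminate →]
≡ ¬(¬x1 ∨ ¬x1 ∨ (x3 → ¬x2)) ∨ x4 ∨ x2   [eliminate →]
≡ ¬(¬x1 ∨ ¬x1 ∨ ¬x3 ∨ ¬x2) ∨ x4 ∨ x2   [eliminate →]
≡ (¬¬x1 ∧ ¬¬x1 ∧ ¬¬x3 ∧ ¬¬x2) ∨ x4 ∨ x2   [De Morgan]
≡ (x1 ∧ ¬¬x1 ∧ ¬¬x3 ∧ ¬¬x2) ∨ x4 ∨ x2   [double negation]
≡ (x1 ∧ x1 ∧ ¬¬x3 ∧ ¬¬x2) ∨ x4 ∨ x2   [double negation]
≡ (x1 ∧ x1 ∧ x3 ∧ ¬¬x2) ∨ x4 ∨ x2   [double negation]
≡ (x1 ∧ x1 ∧ x3 ∧ x2) ∨ x4 ∨ x2   [double negation]
≡ x4 ∨ x2   [simplify]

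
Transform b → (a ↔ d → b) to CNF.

b → (a ↔ d → b)
= ¬b ∨ (a ↔ d → b)   [eliminate →]
= ¬b ∨ (a → (d → b)) ∧ ((d → b) → a)   [eliminate ↔]
= ¬b ∨ (¬a ∨ (d → b)) ∧ ((d → b) → a)   [eliminate →]
= ¬b ∨ (¬a ∨ ¬d ∨ b) ∧ ((d → b) → a)   [eliminate →]
= ¬b ∨ (¬a ∨ ¬d ∨ b) ∧ (¬(d → b) ∨ a)   [eliminate →]
= ¬b ∨ (¬a ∨ ¬d ∨ b) ∧ (¬(¬d ∨ b) ∨ a)   [eliminate →]
= ¬b ∨ (¬a ∨ ¬d ∨ b) ∧ (¬¬d ∧ ¬b ∨ a)   [De Morgan]
= ¬b ∨ (¬a ∨ ¬d ∨ b) ∧ (d ∧ ¬b ∨ a)   [double negation]
= (¬b ∨ ¬a ∨ ¬d ∨ b) ∧ (¬b ∨ d ∨ a) ∧ (¬b ∨ ¬b ∨ a)   [distribute ∨ over ∧]
= ¬b ∨ a   [simplify]

¬b ∨ a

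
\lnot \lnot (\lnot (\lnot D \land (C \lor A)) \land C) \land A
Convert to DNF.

\lnot \lnot (\lnot (\lnot D \land (C \lor A)) \land C) \land A
⇔ \lnot (\lnot D \land (C \lor A)) \land C \land A   — double negation
⇔ (\lnot \lnot D \lor \lnot (C \lor A)) \land C \land A   — De Morgan
⇔ (D \lor \lnot (C \lor A)) \land C \land A   — double negation
⇔ (D \lor (\lnot C \land \lnot A)) \land C \land A   — De Morgan
⇔ (D \land C \land A) \lor (\lnot C \land \lnot A \land C \land A)   — distribute \land over \lor
⇔ D \land C \land A   — simplify

D \land C \land A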